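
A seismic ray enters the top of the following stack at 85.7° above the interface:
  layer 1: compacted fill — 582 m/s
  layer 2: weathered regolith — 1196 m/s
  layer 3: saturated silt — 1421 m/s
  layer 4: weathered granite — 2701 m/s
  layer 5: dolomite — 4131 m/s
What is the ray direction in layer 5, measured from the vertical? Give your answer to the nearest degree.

32°

From the normal: θ₁ = 90° − 85.7° = 4.3°.
Snell's law across each interface conserves sin θ / V, so sin θ_5 = V_5·sin θ₁/V₁.
sin θ_5 = 4131 × sin 4.3° / 582 = 0.5322.
θ_5 = arcsin 0.5322 = 32.15°.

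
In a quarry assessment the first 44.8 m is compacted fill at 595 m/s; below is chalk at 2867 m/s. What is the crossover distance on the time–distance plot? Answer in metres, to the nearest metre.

x_cross = 2h·√((V₂+V₁)/(V₂−V₁)).
(V₂+V₁)/(V₂−V₁) = (2867+595)/(2867−595) = 1.5238; √ = 1.2344.
x_cross = 2·44.8·1.2344 = 110.60 m.

111 m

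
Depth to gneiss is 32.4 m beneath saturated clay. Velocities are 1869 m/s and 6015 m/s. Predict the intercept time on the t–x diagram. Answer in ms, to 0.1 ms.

33.0 ms

tᵢ = 2h·√(V₂²−V₁²)/(V₁V₂).
√(V₂²−V₁²) = √(6015²−1869²) = 5717.3 m/s.
tᵢ = 2·32.4·5717.3/(1869·6015) = 0.03295 s.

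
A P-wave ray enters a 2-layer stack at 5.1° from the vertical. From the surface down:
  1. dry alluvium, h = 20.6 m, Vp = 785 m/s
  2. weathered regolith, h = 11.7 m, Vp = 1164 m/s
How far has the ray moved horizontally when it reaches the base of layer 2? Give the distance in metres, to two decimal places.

3.39 m

Apply Snell's law at each interface; in layer i the horizontal offset is hᵢ·tan θᵢ.
Layer 1: θ = 5.10°; offset = 20.6·tan 5.10° = 1.8385 m.
Layer 2: sin θ = 1164·sin 5.1°/785 = 0.1318, θ = 7.57°; offset = 11.7·tan 7.57° = 1.5558 m.
Σ offsets = 3.3943 m.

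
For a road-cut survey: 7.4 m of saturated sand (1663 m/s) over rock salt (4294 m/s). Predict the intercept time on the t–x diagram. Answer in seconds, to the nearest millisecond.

θ_c = arcsin(V₁/V₂) = arcsin(1663/4294) = 22.79°; cos θ_c = 0.9220.
tᵢ = 2h·cos θ_c / V₁ = 2·7.4·0.9220 / 1663 = 0.00821 s.

0.008 s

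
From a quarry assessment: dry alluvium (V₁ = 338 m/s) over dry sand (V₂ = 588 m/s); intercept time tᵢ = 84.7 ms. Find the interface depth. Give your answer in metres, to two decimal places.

θ_c = arcsin(338/588) = 35.09°; cos θ_c = 0.8183.
tᵢ = 2h cos θ_c/V₁ ⇒ h = tᵢ·V₁/(2 cos θ_c) = 0.0847·338/(2·0.8183) = 17.49 m.

17.49 m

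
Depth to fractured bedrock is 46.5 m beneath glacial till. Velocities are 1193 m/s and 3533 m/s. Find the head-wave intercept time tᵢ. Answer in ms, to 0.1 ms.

tᵢ = 2h·√(V₂²−V₁²)/(V₁V₂).
√(V₂²−V₁²) = √(3533²−1193²) = 3325.5 m/s.
tᵢ = 2·46.5·3325.5/(1193·3533) = 0.07338 s.

73.4 ms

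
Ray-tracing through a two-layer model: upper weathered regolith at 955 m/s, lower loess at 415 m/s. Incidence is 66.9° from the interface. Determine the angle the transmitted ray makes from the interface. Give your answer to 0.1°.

80.2°

Convert to the normal: θ₁ = 90° − 66.9° = 23.1°.
sin θ₁/V₁ = sin θ₂/V₂ ⇒ sin θ₂ = 415·sin 23.1°/955 = 415·0.3923/955 = 0.1705.
θ₂ = sin⁻¹(0.1705) = 9.82° (from vertical).
From the interface: 90° − 9.82° = 80.18°.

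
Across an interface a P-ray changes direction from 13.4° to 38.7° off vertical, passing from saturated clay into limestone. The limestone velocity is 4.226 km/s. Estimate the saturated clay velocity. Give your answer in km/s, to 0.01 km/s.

1.57 km/s

sin 13.4° = 0.2317; sin 38.7° = 0.6252.
V₁ = V₂·(sin θ₁/sin θ₂) = 4.226·(0.2317/0.6252) = 1.57 km/s.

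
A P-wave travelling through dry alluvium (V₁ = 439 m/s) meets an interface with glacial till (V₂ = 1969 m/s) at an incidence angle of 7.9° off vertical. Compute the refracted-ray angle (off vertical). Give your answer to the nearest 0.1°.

38.1°

sin θ₁/V₁ = sin θ₂/V₂ ⇒ sin θ₂ = 1969·sin 7.9°/439 = 1969·0.1374/439 = 0.6165.
θ₂ = arcsin 0.6165 = 38.06° from the normal.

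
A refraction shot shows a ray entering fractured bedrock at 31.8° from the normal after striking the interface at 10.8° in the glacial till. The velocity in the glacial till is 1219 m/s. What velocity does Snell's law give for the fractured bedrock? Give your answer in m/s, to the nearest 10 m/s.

Snell's law: sin 10.8°/V₁ = sin 31.8°/V₂.
V₂ = V₁·sin 31.8°/sin 10.8° = 1219 × 2.8122 = 3428.09 m/s.

3430 m/s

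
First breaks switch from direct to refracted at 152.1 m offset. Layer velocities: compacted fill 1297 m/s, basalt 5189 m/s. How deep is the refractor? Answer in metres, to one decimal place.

x_cross = 2h·√((V₂+V₁)/(V₂−V₁)) → h = x_cross / (2·√((V₂+V₁)/(V₂−V₁))).
√((V₂+V₁)/(V₂−V₁)) = √((5189+1297)/(5189−1297)) = 1.2909.
h = 152.1 / (2·1.2909) = 58.91 m.

58.9 m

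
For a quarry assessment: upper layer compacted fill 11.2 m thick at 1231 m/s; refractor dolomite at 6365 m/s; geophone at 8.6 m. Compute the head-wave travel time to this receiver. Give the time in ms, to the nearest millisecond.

19 ms

θ_c = arcsin(V₁/V₂) = arcsin(1231/6365) = 11.15°, cos θ_c = 0.9811.
Intercept time tᵢ = 2h cos θ_c / V₁ = 2·11.2·0.9811/1231 = 0.01785 s.
t = x/V₂ + tᵢ = 8.6/6365 + 0.01785 = 0.01920 s.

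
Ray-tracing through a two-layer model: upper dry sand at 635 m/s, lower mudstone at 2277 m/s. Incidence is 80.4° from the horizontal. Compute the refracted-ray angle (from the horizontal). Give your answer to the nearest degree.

53°

Convert to the normal: θ₁ = 90° − 80.4° = 9.6°.
sin θ₁/V₁ = sin θ₂/V₂ ⇒ sin θ₂ = 2277·sin 9.6°/635 = 2277·0.1668/635 = 0.5980.
θ₂ = arcsin 0.5980 = 36.73° from the normal.
From the interface: 90° − 36.73° = 53.27°.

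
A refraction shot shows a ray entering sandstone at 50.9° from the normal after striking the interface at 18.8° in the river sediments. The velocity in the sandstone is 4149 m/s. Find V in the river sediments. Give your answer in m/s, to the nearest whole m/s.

1723 m/s

Snell's law: sin 18.8°/V₁ = sin 50.9°/V₂.
V₁ = V₂·sin 18.8°/sin 50.9° = 4149 × 0.4153 = 1722.94 m/s.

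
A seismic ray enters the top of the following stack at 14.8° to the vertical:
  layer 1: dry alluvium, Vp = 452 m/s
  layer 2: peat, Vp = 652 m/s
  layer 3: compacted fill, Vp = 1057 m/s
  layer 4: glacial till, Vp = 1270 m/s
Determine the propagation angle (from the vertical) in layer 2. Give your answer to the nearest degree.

22°

Snell's law across each interface conserves sin θ / V, so sin θ_2 = V_2·sin θ₁/V₁.
sin θ_2 = 652 × sin 14.8° / 452 = 0.3685.
θ_2 = arcsin 0.3685 = 21.62°.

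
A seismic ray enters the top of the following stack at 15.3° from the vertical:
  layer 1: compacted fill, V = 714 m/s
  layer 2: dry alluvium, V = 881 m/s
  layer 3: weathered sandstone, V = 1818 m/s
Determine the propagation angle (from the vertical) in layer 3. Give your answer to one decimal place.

Ray parameter p = sin 15.3° / 714 = 3.6957e-04 s/m.
sin θ_3 = p·V_3 = 3.6957e-04 × 1818 = 0.6719.
θ_3 = arcsin 0.6719 = 42.21°.

42.2°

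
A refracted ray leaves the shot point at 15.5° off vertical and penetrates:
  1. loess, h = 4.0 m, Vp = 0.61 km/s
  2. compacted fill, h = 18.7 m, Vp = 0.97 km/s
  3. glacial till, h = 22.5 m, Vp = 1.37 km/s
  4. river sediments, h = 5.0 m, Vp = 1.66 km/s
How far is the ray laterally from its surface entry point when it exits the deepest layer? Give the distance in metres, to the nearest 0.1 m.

32.1 m

Apply Snell's law at each interface; in layer i the horizontal offset is hᵢ·tan θᵢ.
Layer 1: θ = 15.50°; offset = 4.0·tan 15.50° = 1.109 m.
Layer 2: sin θ = 0.97·sin 15.5°/0.61 = 0.4250, θ = 25.15°; offset = 18.7·tan 25.15° = 8.779 m.
Layer 3: sin θ = 1.37·sin 15.5°/0.61 = 0.6002, θ = 36.88°; offset = 22.5·tan 36.88° = 16.883 m.
Layer 4: sin θ = 1.66·sin 15.5°/0.61 = 0.7272, θ = 46.66°; offset = 5.0·tan 46.66° = 5.298 m.
Total horizontal offset = 32.069 m.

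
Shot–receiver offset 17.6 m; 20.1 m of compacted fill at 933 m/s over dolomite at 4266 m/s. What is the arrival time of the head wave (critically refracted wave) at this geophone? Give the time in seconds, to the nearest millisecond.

t = x/V₂ + 2h·√(V₂²−V₁²)/(V₁V₂).
√(V₂²−V₁²) = √(4266²−933²) = 4162.7 m/s; delay term = 2·20.1·4162.7/(933·4266) = 0.04204 s.
t = 17.6/4266 + 0.04204 = 0.04617 s.

0.046 s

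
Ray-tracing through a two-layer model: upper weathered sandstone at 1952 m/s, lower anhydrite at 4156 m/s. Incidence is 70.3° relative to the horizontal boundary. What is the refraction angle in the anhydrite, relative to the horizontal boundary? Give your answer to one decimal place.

44.1°

Angle from the normal: 90° − 70.3° = 19.7°.
sin θ₁/V₁ = sin θ₂/V₂ ⇒ sin θ₂ = 4156·sin 19.7°/1952 = 4156·0.3371/1952 = 0.7177.
θ₂ = arcsin 0.7177 = 45.87° from the normal.
From the interface: 90° − 45.87° = 44.13°.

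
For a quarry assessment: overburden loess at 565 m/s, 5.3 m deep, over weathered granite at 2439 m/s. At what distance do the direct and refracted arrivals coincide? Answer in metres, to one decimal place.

x_cross = 2h·√((V₂+V₁)/(V₂−V₁)).
(V₂+V₁)/(V₂−V₁) = (2439+565)/(2439−565) = 1.6030; √ = 1.2661.
x_cross = 2·5.3·1.2661 = 13.42 m.

13.4 m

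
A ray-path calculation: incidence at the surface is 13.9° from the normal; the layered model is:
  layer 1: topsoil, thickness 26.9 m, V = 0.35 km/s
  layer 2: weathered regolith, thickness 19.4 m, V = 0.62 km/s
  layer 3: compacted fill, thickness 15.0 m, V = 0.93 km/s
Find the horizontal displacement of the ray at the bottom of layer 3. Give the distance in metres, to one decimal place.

28.2 m

Ray parameter p = sin 13.9° / 0.35 km/s = 6.8637e-01 s/km.
Layer 1: θ = 13.90°; offset = 26.9·tan 13.90° = 6.657 m.
Layer 2: sin θ = p·0.62 = 0.4255 → θ = 25.19°; offset = 19.4·tan 25.19° = 9.123 m.
Layer 3: sin θ = p·0.93 = 0.6383 → θ = 39.67°; offset = 15.0·tan 39.67° = 12.439 m.
Σ offsets = 28.218 m.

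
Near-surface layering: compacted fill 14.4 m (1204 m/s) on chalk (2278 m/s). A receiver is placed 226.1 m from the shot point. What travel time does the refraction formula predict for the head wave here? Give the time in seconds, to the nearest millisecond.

0.120 s

t = x/V₂ + 2h·√(V₂²−V₁²)/(V₁V₂).
√(V₂²−V₁²) = √(2278²−1204²) = 1933.8 m/s; delay term = 2·14.4·1933.8/(1204·2278) = 0.02031 s.
t = 226.1/2278 + 0.02031 = 0.11956 s.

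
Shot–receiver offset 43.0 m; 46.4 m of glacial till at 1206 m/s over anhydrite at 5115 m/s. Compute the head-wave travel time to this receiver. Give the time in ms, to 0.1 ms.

t = x/V₂ + 2h·√(V₂²−V₁²)/(V₁V₂).
√(V₂²−V₁²) = √(5115²−1206²) = 4970.8 m/s; delay term = 2·46.4·4970.8/(1206·5115) = 0.07478 s.
t = 43.0/5115 + 0.07478 = 0.08319 s.

83.2 ms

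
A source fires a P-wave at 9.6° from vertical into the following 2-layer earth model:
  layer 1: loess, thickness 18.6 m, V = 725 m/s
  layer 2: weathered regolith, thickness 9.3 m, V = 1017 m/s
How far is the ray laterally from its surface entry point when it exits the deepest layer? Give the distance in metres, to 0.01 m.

Apply Snell's law at each interface; in layer i the horizontal offset is hᵢ·tan θᵢ.
Layer 1: θ = 9.60°; offset = 18.6·tan 9.60° = 3.1460 m.
Layer 2: sin θ = 1017·sin 9.6°/725 = 0.2339, θ = 13.53°; offset = 9.3·tan 13.53° = 2.2377 m.
Summing the layer offsets gives 5.3837 m.

5.38 m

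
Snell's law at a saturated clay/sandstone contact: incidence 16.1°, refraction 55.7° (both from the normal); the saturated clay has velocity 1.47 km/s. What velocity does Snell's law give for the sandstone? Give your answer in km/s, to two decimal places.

4.38 km/s

sin 16.1° = 0.2773; sin 55.7° = 0.8261.
V₂ = V₁·(sin θ₂/sin θ₁) = 1.47·(0.8261/0.2773) = 4.38 km/s.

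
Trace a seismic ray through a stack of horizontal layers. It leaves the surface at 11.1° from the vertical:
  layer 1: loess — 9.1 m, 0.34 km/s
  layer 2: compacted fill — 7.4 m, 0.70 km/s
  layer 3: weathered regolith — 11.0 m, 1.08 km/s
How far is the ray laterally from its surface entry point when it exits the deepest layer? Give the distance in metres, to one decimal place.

Apply Snell's law at each interface; in layer i the horizontal offset is hᵢ·tan θᵢ.
Layer 1: θ = 11.10°; offset = 9.1·tan 11.10° = 1.785 m.
Layer 2: sin θ = 0.70·sin 11.1°/0.34 = 0.3964, θ = 23.35°; offset = 7.4·tan 23.35° = 3.195 m.
Layer 3: sin θ = 1.08·sin 11.1°/0.34 = 0.6115, θ = 37.70°; offset = 11.0·tan 37.70° = 8.502 m.
Σ offsets = 13.482 m.

13.5 m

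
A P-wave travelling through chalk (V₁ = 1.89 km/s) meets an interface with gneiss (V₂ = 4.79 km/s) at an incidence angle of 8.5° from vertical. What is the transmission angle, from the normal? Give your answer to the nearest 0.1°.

22.0°

sin θ₁/V₁ = sin θ₂/V₂ ⇒ sin θ₂ = 4.79·sin 8.5°/1.89 = 4.79·0.1478/1.89 = 0.3746.
θ₂ = arcsin 0.3746 = 22.00° from the normal.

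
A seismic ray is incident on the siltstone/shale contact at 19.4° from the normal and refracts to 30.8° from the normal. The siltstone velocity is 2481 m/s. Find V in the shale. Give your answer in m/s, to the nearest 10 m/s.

sin 19.4° = 0.3322; sin 30.8° = 0.5120.
V₂ = V₁·(sin θ₂/sin θ₁) = 2481·(0.5120/0.3322) = 3824.58 m/s.

3820 m/s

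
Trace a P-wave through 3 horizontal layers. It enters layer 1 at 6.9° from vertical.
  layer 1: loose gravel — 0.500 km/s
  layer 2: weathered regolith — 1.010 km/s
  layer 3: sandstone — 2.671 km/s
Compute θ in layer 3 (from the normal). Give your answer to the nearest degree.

40°

Ray parameter p = sin 6.9° / 0.500 = 2.4027e-01 s/km.
sin θ_3 = p·V_3 = 2.4027e-01 × 2.671 = 0.6418.
θ_3 = arcsin 0.6418 = 39.92°.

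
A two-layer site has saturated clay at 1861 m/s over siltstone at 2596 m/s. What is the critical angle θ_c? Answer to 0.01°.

45.80°

At critical incidence the refracted ray runs along the interface (θ₂ = 90°), so sin θ_c = V₁/V₂.
θ_c = arcsin(1861/2596) = arcsin 0.7169 = 45.80°.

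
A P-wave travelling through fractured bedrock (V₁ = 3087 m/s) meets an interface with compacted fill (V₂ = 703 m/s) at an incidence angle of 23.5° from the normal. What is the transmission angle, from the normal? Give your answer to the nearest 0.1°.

Snell's law: sin θ₂ = (V₂/V₁)·sin θ₁ = (703/3087)·sin 23.5° = 0.0908.
θ₂ = sin⁻¹(0.0908) = 5.21° (from vertical).

5.2°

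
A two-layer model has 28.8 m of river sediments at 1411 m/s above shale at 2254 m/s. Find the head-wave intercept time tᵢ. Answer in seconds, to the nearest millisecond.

0.032 s

θ_c = arcsin(V₁/V₂) = arcsin(1411/2254) = 38.76°; cos θ_c = 0.7798.
tᵢ = 2h·cos θ_c / V₁ = 2·28.8·0.7798 / 1411 = 0.03183 s.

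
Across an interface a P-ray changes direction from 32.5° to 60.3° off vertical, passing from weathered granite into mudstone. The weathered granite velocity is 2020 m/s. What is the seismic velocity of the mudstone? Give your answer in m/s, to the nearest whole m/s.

3266 m/s

Snell's law: sin 32.5°/V₁ = sin 60.3°/V₂.
V₂ = V₁·sin 60.3°/sin 32.5° = 2020 × 1.6167 = 3265.66 m/s.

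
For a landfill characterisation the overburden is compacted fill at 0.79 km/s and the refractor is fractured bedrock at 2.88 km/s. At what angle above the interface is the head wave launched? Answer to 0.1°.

At critical incidence the refracted ray runs along the interface (θ₂ = 90°), so sin θ_c = V₁/V₂.
θ_c = arcsin(0.79/2.88) = arcsin 0.2743 = 15.92°.
Measured from the interface: 90° − 15.92° = 74.08°.

74.1°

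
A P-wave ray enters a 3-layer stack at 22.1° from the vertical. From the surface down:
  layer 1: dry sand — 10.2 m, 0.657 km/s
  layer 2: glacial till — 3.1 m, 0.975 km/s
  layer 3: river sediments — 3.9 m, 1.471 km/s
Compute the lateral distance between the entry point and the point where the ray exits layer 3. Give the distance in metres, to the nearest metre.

p = sin θ₁/V₁ = sin 22.1°/0.657 = 5.7264e-01 s/km is conserved through the stack.
Layer 1: θ = 22.10°; offset = 10.2·tan 22.10° = 4.142 m.
Layer 2: sin θ = p·0.975 = 0.5583 → θ = 33.94°; offset = 3.1·tan 33.94° = 2.086 m.
Layer 3: sin θ = p·1.471 = 0.8424 → θ = 57.39°; offset = 3.9·tan 57.39° = 6.096 m.
Σ offsets = 12.324 m.

12 m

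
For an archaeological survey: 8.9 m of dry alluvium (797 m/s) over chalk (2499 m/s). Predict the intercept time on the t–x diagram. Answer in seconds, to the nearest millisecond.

θ_c = arcsin(V₁/V₂) = arcsin(797/2499) = 18.60°; cos θ_c = 0.9478.
tᵢ = 2h·cos θ_c / V₁ = 2·8.9·0.9478 / 797 = 0.02117 s.

0.021 s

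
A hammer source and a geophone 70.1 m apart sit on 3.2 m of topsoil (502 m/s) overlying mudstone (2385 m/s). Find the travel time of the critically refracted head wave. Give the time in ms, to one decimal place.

t = x/V₂ + 2h·√(V₂²−V₁²)/(V₁V₂).
√(V₂²−V₁²) = √(2385²−502²) = 2331.6 m/s; delay term = 2·3.2·2331.6/(502·2385) = 0.01246 s.
t = 70.1/2385 + 0.01246 = 0.04186 s.

41.9 ms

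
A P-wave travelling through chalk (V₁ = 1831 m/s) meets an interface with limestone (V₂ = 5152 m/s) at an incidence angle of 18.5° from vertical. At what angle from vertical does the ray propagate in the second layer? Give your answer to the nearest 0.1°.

Snell's law: sin θ₂ = (V₂/V₁)·sin θ₁ = (5152/1831)·sin 18.5° = 0.8928.
θ₂ = arcsin 0.8928 = 63.23° from the normal.

63.2°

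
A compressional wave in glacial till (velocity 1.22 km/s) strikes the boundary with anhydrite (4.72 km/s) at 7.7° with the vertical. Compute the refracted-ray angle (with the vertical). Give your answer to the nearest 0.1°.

31.2°

sin θ₁/V₁ = sin θ₂/V₂ ⇒ sin θ₂ = 4.72·sin 7.7°/1.22 = 4.72·0.1340/1.22 = 0.5184.
θ₂ = arcsin 0.5184 = 31.22° from the normal.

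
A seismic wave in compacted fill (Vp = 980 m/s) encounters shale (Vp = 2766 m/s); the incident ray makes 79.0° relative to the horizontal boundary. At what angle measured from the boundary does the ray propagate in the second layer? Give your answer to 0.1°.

Convert to the normal: θ₁ = 90° − 79.0° = 11.0°.
Snell's law: sin θ₂ = (V₂/V₁)·sin θ₁ = (2766/980)·sin 11.0° = 0.5385.
θ₂ = arcsin 0.5385 = 32.58° from the normal.
From the interface: 90° − 32.58° = 57.42°.

57.4°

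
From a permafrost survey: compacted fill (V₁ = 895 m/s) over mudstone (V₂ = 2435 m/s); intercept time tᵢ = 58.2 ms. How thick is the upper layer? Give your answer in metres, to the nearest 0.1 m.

28.0 m

h = tᵢ·V₁·V₂ / (2·√(V₂²−V₁²)).
√(V₂²−V₁²) = √(2435² − 895²) = 2264.6 m/s.
h = 0.0582 s × 895 × 2435 / (2 × 2264.6) = 28.00 m.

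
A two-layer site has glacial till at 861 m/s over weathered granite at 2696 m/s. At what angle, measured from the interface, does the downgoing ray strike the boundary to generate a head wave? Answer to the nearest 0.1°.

At critical incidence the refracted ray runs along the interface (θ₂ = 90°), so sin θ_c = V₁/V₂.
θ_c = arcsin(861/2696) = arcsin 0.3194 = 18.62°.
Measured from the interface: 90° − 18.62° = 71.38°.

71.4°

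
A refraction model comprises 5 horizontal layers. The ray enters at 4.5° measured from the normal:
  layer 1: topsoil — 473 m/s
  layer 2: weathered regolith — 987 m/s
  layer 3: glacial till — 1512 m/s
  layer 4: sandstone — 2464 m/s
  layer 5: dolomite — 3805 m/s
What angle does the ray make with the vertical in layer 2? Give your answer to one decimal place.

9.4°

Snell's law across each interface conserves sin θ / V, so sin θ_2 = V_2·sin θ₁/V₁.
sin θ_2 = 987 × sin 4.5° / 473 = 0.1637.
θ_2 = arcsin 0.1637 = 9.42°.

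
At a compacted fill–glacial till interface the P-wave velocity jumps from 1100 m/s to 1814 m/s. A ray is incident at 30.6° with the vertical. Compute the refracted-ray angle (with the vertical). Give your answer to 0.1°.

57.1°

sin θ₁/V₁ = sin θ₂/V₂ ⇒ sin θ₂ = 1814·sin 30.6°/1100 = 1814·0.5090/1100 = 0.8395.
θ₂ = sin⁻¹(0.8395) = 57.08° (from vertical).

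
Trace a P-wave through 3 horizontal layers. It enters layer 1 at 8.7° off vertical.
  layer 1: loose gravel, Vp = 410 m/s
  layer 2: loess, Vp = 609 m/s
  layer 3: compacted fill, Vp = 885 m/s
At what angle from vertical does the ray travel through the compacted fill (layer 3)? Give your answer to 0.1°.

19.1°

Ray parameter p = sin 8.7° / 410 = 3.6893e-04 s/m.
sin θ_3 = p·V_3 = 3.6893e-04 × 885 = 0.3265.
θ_3 = 19.06° from the vertical.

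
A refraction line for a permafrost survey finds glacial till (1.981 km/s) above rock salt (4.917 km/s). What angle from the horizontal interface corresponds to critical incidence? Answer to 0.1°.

At critical incidence the refracted ray runs along the interface (θ₂ = 90°), so sin θ_c = V₁/V₂.
θ_c = arcsin(1.981/4.917) = arcsin 0.4029 = 23.76°.
Measured from the interface: 90° − 23.76° = 66.24°.

66.2°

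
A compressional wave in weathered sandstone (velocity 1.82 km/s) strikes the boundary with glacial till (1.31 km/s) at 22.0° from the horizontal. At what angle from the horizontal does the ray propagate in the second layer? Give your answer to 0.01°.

Convert to the normal: θ₁ = 90° − 22.0° = 68.0°.
sin θ₁/V₁ = sin θ₂/V₂ ⇒ sin θ₂ = 1.31·sin 68.0°/1.82 = 1.31·0.9272/1.82 = 0.6674.
θ₂ = arcsin 0.6674 = 41.86° from the normal.
From the interface: 90° − 41.86° = 48.14°.

48.14°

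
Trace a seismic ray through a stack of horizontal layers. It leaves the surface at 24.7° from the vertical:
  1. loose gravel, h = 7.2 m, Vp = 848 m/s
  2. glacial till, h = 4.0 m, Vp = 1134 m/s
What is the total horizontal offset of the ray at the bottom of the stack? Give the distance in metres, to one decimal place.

6.0 m

Apply Snell's law at each interface; in layer i the horizontal offset is hᵢ·tan θᵢ.
Layer 1: θ = 24.70°; offset = 7.2·tan 24.70° = 3.312 m.
Layer 2: sin θ = 1134·sin 24.7°/848 = 0.5588, θ = 33.97°; offset = 4.0·tan 33.97° = 2.695 m.
Summing the layer offsets gives 6.007 m.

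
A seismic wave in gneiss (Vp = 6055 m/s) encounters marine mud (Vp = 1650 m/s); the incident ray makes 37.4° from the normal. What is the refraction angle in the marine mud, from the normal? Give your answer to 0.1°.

9.5°

Snell's law: sin θ₂ = (V₂/V₁)·sin θ₁ = (1650/6055)·sin 37.4° = 0.1655.
θ₂ = arcsin 0.1655 = 9.53° from the normal.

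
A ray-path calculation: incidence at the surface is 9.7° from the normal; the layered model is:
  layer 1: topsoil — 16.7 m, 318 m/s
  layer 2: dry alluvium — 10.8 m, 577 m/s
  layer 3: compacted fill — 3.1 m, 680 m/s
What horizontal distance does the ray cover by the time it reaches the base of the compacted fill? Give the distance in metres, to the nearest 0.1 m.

p = sin θ₁/V₁ = sin 9.7°/318 = 5.2984e-04 s/m is conserved through the stack.
Layer 1: θ = 9.70°; offset = 16.7·tan 9.70° = 2.855 m.
Layer 2: sin θ = p·577 = 0.3057 → θ = 17.80°; offset = 10.8·tan 17.80° = 3.468 m.
Layer 3: sin θ = p·680 = 0.3603 → θ = 21.12°; offset = 3.1·tan 21.12° = 1.197 m.
Summing the layer offsets gives 7.520 m.

7.5 m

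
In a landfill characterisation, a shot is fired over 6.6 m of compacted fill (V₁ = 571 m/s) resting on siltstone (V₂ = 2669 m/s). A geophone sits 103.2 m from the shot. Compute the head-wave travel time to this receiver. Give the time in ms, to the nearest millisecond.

t = x/V₂ + 2h·√(V₂²−V₁²)/(V₁V₂).
√(V₂²−V₁²) = √(2669²−571²) = 2607.2 m/s; delay term = 2·6.6·2607.2/(571·2669) = 0.02258 s.
t = 103.2/2669 + 0.02258 = 0.06125 s.

61 ms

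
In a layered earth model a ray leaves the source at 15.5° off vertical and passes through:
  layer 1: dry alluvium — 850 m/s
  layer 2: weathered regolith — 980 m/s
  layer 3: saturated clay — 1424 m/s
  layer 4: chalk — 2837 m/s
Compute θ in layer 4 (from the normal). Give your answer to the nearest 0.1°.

Ray parameter p = sin 15.5° / 850 = 3.1440e-04 s/m.
sin θ_4 = p·V_4 = 3.1440e-04 × 2837 = 0.8919.
θ_4 = arcsin 0.8919 = 63.12°.

63.1°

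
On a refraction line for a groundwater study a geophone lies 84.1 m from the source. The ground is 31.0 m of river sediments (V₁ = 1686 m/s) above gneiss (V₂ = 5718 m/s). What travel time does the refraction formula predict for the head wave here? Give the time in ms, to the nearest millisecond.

50 ms

t = x/V₂ + 2h·√(V₂²−V₁²)/(V₁V₂).
√(V₂²−V₁²) = √(5718²−1686²) = 5463.8 m/s; delay term = 2·31.0·5463.8/(1686·5718) = 0.03514 s.
t = 84.1/5718 + 0.03514 = 0.04985 s.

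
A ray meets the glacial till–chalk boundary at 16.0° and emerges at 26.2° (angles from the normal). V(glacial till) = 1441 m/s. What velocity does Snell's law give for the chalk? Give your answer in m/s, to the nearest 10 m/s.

Snell's law: sin 16.0°/V₁ = sin 26.2°/V₂.
V₂ = V₁·sin 26.2°/sin 16.0° = 1441 × 1.6018 = 2308.14 m/s.

2310 m/s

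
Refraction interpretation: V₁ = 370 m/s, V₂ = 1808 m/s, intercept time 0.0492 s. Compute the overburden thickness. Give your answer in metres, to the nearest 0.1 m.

θ_c = arcsin(370/1808) = 11.81°; cos θ_c = 0.9788.
tᵢ = 2h cos θ_c/V₁ ⇒ h = tᵢ·V₁/(2 cos θ_c) = 0.0492·370/(2·0.9788) = 9.30 m.

9.3 m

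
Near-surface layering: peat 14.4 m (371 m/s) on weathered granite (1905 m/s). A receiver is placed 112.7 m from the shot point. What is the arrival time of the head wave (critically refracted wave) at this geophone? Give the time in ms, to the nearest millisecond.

135 ms

θ_c = arcsin(V₁/V₂) = arcsin(371/1905) = 11.23°, cos θ_c = 0.9809.
Intercept time tᵢ = 2h cos θ_c / V₁ = 2·14.4·0.9809/371 = 0.07614 s.
t = x/V₂ + tᵢ = 112.7/1905 + 0.07614 = 0.13530 s.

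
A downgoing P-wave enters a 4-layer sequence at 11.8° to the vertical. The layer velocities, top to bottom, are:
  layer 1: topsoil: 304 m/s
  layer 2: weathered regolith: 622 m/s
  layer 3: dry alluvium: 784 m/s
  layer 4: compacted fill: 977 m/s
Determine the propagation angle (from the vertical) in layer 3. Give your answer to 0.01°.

31.83°

Ray parameter p = sin 11.8° / 304 = 6.7268e-04 s/m.
sin θ_3 = p·V_3 = 6.7268e-04 × 784 = 0.5274.
θ_3 = 31.83° from the vertical.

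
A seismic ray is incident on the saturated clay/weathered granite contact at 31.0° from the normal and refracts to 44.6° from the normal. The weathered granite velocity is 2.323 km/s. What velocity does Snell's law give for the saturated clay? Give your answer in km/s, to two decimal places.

1.70 km/s

sin 31.0° = 0.5150; sin 44.6° = 0.7022.
V₁ = V₂·(sin θ₁/sin θ₂) = 2.323·(0.5150/0.7022) = 1.70 km/s.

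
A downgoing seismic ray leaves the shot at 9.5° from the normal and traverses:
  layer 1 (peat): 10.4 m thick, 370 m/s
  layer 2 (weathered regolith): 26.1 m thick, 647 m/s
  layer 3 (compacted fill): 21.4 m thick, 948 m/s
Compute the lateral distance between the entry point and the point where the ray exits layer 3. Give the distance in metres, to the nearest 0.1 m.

Apply Snell's law at each interface; in layer i the horizontal offset is hᵢ·tan θᵢ.
Layer 1: θ = 9.50°; offset = 10.4·tan 9.50° = 1.740 m.
Layer 2: sin θ = 647·sin 9.5°/370 = 0.2886, θ = 16.77°; offset = 26.1·tan 16.77° = 7.868 m.
Layer 3: sin θ = 948·sin 9.5°/370 = 0.4229, θ = 25.02°; offset = 21.4·tan 25.02° = 9.986 m.
Total horizontal offset = 19.594 m.

19.6 m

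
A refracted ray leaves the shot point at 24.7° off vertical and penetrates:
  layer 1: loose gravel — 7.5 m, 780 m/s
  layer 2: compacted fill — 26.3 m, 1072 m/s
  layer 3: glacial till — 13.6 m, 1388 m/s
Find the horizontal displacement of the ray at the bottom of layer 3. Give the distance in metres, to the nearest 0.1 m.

Apply Snell's law at each interface; in layer i the horizontal offset is hᵢ·tan θᵢ.
Layer 1: θ = 24.70°; offset = 7.5·tan 24.70° = 3.450 m.
Layer 2: sin θ = 1072·sin 24.7°/780 = 0.5743, θ = 35.05°; offset = 26.3·tan 35.05° = 18.450 m.
Layer 3: sin θ = 1388·sin 24.7°/780 = 0.7436, θ = 48.04°; offset = 13.6·tan 48.04° = 15.125 m.
Summing the layer offsets gives 37.024 m.

37.0 m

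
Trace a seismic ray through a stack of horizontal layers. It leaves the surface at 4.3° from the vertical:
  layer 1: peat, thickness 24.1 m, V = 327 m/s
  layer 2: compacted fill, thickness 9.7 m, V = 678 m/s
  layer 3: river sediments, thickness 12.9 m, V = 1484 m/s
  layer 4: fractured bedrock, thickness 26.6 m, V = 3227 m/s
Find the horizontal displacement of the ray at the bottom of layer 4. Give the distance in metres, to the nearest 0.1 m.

37.3 m

p = sin θ₁/V₁ = sin 4.3°/327 = 2.2929e-04 s/m is conserved through the stack.
Layer 1: θ = 4.30°; offset = 24.1·tan 4.30° = 1.812 m.
Layer 2: sin θ = p·678 = 0.1555 → θ = 8.94°; offset = 9.7·tan 8.94° = 1.527 m.
Layer 3: sin θ = p·1484 = 0.3403 → θ = 19.89°; offset = 12.9·tan 19.89° = 4.668 m.
Layer 4: sin θ = p·3227 = 0.7399 → θ = 47.73°; offset = 26.6·tan 47.73° = 29.259 m.
Summing the layer offsets gives 37.266 m.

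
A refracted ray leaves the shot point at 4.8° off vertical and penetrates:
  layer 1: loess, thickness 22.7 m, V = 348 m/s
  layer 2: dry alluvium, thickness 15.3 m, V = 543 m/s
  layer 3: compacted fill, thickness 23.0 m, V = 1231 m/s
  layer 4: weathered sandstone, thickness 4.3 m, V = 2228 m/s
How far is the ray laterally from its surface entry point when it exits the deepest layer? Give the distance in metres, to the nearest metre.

14 m

Apply Snell's law at each interface; in layer i the horizontal offset is hᵢ·tan θᵢ.
Layer 1: θ = 4.80°; offset = 22.7·tan 4.80° = 1.906 m.
Layer 2: sin θ = 543·sin 4.8°/348 = 0.1306, θ = 7.50°; offset = 15.3·tan 7.50° = 2.015 m.
Layer 3: sin θ = 1231·sin 4.8°/348 = 0.2960, θ = 17.22°; offset = 23.0·tan 17.22° = 7.127 m.
Layer 4: sin θ = 2228·sin 4.8°/348 = 0.5357, θ = 32.39°; offset = 4.3·tan 32.39° = 2.728 m.
Summing the layer offsets gives 13.777 m.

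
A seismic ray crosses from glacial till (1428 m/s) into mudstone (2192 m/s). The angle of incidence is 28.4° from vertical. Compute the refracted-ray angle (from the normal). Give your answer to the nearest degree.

47°

sin θ₁/V₁ = sin θ₂/V₂ ⇒ sin θ₂ = 2192·sin 28.4°/1428 = 2192·0.4756/1428 = 0.7301.
θ₂ = arcsin 0.7301 = 46.89° from the normal.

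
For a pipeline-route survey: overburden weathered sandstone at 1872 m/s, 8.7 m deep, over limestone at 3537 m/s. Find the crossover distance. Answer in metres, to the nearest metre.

θ_c = arcsin(1872/3537) = 31.96°, so cos θ_c = 0.8485 and tᵢ = 2h cos θ_c/V₁ = 0.0079 s.
At crossover x/V₁ = x/V₂ + tᵢ ⇒ x = tᵢ/(1/V₁ − 1/V₂) = 0.00789/(5.3419e-04 − 2.8273e-04) = 31.36 m.

31 m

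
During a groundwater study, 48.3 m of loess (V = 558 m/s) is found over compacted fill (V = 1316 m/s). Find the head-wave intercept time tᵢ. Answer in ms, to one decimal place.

θ_c = arcsin(V₁/V₂) = arcsin(558/1316) = 25.09°; cos θ_c = 0.9057.
tᵢ = 2h·cos θ_c / V₁ = 2·48.3·0.9057 / 558 = 0.15679 s.

156.8 ms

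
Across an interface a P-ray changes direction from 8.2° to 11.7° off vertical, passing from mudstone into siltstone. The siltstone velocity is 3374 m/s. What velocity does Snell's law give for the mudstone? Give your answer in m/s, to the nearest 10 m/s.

sin 8.2° = 0.1426; sin 11.7° = 0.2028.
V₁ = V₂·(sin θ₁/sin θ₂) = 3374·(0.1426/0.2028) = 2373.08 m/s.

2370 m/s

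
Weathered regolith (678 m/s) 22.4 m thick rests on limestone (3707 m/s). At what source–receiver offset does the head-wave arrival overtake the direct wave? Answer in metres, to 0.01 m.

θ_c = arcsin(678/3707) = 10.54°, so cos θ_c = 0.9831 and tᵢ = 2h cos θ_c/V₁ = 0.0650 s.
At crossover x/V₁ = x/V₂ + tᵢ ⇒ x = tᵢ/(1/V₁ − 1/V₂) = 0.06496/(1.4749e-03 − 2.6976e-04) = 53.90 m.

53.90 m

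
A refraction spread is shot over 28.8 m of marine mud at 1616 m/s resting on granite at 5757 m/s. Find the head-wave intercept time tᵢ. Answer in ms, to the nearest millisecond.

θ_c = arcsin(V₁/V₂) = arcsin(1616/5757) = 16.30°; cos θ_c = 0.9598.
tᵢ = 2h·cos θ_c / V₁ = 2·28.8·0.9598 / 1616 = 0.03421 s.

34 ms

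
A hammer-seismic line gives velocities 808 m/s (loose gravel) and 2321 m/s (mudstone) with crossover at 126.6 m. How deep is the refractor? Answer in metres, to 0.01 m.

h = (x_cross/2)·√((V₂−V₁)/(V₂+V₁)).
(V₂−V₁)/(V₂+V₁) = (2321−808)/(2321+808) = 0.4835; √ = 0.6954.
h = (126.6/2)·0.6954 = 44.02 m.

44.02 m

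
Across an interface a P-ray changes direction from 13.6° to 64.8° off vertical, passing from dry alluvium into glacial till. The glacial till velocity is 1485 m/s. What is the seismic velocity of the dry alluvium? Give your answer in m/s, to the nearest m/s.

sin 13.6° = 0.2351; sin 64.8° = 0.9048.
V₁ = V₂·(sin θ₁/sin θ₂) = 1485·(0.2351/0.9048) = 385.91 m/s.

386 m/s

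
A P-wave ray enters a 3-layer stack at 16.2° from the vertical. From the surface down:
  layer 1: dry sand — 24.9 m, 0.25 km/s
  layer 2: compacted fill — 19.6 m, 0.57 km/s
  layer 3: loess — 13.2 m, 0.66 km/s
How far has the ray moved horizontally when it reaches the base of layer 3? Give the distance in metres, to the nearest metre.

Apply Snell's law at each interface; in layer i the horizontal offset is hᵢ·tan θᵢ.
Layer 1: θ = 16.20°; offset = 24.9·tan 16.20° = 7.234 m.
Layer 2: sin θ = 0.57·sin 16.2°/0.25 = 0.6361, θ = 39.50°; offset = 19.6·tan 39.50° = 16.158 m.
Layer 3: sin θ = 0.66·sin 16.2°/0.25 = 0.7365, θ = 47.44°; offset = 13.2·tan 47.44° = 14.374 m.
Summing the layer offsets gives 37.766 m.

38 m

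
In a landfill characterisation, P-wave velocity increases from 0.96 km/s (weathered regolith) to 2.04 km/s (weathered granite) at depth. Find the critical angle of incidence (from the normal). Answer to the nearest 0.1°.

Critical incidence: sin θ_c = V₁/V₂ = 0.96/2.04 = 0.4706.
θ_c = arcsin 0.4706 = 28.07°.

28.1°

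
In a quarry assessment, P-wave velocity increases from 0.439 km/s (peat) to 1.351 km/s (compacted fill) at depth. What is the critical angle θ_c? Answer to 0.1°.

At critical incidence the refracted ray runs along the interface (θ₂ = 90°), so sin θ_c = V₁/V₂.
θ_c = arcsin(0.439/1.351) = arcsin 0.3249 = 18.96°.

19.0°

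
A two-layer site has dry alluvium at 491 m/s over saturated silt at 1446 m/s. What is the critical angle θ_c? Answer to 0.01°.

Critical incidence: sin θ_c = V₁/V₂ = 491/1446 = 0.3396.
θ_c = arcsin 0.3396 = 19.85°.

19.85°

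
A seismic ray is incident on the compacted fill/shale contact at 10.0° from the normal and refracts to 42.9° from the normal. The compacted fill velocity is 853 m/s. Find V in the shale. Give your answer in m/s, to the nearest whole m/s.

3344 m/s

Snell's law: sin 10.0°/V₁ = sin 42.9°/V₂.
V₂ = V₁·sin 42.9°/sin 10.0° = 853 × 3.9201 = 3343.86 m/s.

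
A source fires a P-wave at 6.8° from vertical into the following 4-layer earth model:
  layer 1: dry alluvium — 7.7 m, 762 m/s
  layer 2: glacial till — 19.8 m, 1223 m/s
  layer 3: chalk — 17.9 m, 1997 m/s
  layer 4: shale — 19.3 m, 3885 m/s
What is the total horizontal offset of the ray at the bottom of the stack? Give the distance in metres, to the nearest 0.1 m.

25.2 m

Apply Snell's law at each interface; in layer i the horizontal offset is hᵢ·tan θᵢ.
Layer 1: θ = 6.80°; offset = 7.7·tan 6.80° = 0.918 m.
Layer 2: sin θ = 1223·sin 6.8°/762 = 0.1900, θ = 10.95°; offset = 19.8·tan 10.95° = 3.833 m.
Layer 3: sin θ = 1997·sin 6.8°/762 = 0.3103, θ = 18.08°; offset = 17.9·tan 18.08° = 5.843 m.
Layer 4: sin θ = 3885·sin 6.8°/762 = 0.6037, θ = 37.13°; offset = 19.3·tan 37.13° = 14.614 m.
Summing the layer offsets gives 25.208 m.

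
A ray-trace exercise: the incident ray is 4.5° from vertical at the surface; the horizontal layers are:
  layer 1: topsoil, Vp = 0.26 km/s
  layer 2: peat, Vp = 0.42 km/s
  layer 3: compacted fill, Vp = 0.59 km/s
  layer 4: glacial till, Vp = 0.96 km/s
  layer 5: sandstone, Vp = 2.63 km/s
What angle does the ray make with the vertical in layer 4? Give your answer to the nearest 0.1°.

Ray parameter p = sin 4.5° / 0.26 = 3.0177e-01 s/km.
sin θ_4 = p·V_4 = 3.0177e-01 × 0.96 = 0.2897.
θ_4 = arcsin 0.2897 = 16.84°.

16.8°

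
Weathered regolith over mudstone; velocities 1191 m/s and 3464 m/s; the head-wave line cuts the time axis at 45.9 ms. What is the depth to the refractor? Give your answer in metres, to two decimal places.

h = tᵢ·V₁·V₂ / (2·√(V₂²−V₁²)).
√(V₂²−V₁²) = √(3464² − 1191²) = 3252.8 m/s.
h = 0.0459 s × 1191 × 3464 / (2 × 3252.8) = 29.11 m.

29.11 m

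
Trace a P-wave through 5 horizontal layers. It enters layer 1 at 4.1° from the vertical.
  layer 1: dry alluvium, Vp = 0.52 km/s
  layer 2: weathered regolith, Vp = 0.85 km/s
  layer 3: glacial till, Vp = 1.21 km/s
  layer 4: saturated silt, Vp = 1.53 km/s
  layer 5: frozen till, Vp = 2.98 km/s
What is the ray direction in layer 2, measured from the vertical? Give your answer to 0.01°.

6.71°

Snell's law across each interface conserves sin θ / V, so sin θ_2 = V_2·sin θ₁/V₁.
sin θ_2 = 0.85 × sin 4.1° / 0.52 = 0.1169.
θ_2 = arcsin 0.1169 = 6.71°.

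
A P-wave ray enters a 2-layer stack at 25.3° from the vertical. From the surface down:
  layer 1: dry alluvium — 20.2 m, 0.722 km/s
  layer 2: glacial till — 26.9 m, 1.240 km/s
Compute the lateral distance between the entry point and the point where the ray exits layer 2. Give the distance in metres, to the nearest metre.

39 m

p = sin θ₁/V₁ = sin 25.3°/0.722 = 5.9191e-01 s/km is conserved through the stack.
Layer 1: θ = 25.30°; offset = 20.2·tan 25.30° = 9.548 m.
Layer 2: sin θ = p·1.240 = 0.7340 → θ = 47.22°; offset = 26.9·tan 47.22° = 29.070 m.
Summing the layer offsets gives 38.618 m.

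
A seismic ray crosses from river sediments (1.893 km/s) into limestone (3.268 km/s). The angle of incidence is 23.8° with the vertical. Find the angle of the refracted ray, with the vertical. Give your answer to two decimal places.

44.16°

sin θ₁/V₁ = sin θ₂/V₂ ⇒ sin θ₂ = 3.268·sin 23.8°/1.893 = 3.268·0.4035/1.893 = 0.6967.
θ₂ = sin⁻¹(0.6967) = 44.16° (from vertical).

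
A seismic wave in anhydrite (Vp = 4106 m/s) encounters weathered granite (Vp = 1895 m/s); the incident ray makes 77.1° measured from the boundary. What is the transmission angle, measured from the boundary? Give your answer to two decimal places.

84.09°

Angle from the normal: 90° − 77.1° = 12.9°.
sin θ₁/V₁ = sin θ₂/V₂ ⇒ sin θ₂ = 1895·sin 12.9°/4106 = 1895·0.2233/4106 = 0.1030.
θ₂ = sin⁻¹(0.1030) = 5.91° (from vertical).
From the interface: 90° − 5.91° = 84.09°.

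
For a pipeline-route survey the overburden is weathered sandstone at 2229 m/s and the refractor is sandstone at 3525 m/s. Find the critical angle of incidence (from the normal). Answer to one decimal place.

39.2°

At critical incidence the refracted ray runs along the interface (θ₂ = 90°), so sin θ_c = V₁/V₂.
θ_c = arcsin(2229/3525) = arcsin 0.6323 = 39.22°.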